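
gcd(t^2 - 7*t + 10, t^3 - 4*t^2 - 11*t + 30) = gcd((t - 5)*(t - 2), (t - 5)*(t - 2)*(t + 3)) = t^2 - 7*t + 10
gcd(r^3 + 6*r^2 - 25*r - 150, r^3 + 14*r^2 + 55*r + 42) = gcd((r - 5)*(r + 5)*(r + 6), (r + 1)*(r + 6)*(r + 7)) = r + 6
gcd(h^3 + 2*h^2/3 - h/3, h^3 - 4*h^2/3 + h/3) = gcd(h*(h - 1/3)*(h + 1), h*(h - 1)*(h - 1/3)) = h^2 - h/3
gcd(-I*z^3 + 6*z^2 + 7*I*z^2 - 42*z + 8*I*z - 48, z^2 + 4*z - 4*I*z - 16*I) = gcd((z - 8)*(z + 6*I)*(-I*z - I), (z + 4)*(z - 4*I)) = 1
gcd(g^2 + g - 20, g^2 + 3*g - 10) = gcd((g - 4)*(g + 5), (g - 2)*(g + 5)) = g + 5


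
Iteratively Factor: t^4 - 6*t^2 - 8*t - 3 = (t + 1)*(t^3 - t^2 - 5*t - 3) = (t + 1)^2*(t^2 - 2*t - 3) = (t - 3)*(t + 1)^2*(t + 1)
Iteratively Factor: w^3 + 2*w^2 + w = (w)*(w^2 + 2*w + 1) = w*(w + 1)*(w + 1)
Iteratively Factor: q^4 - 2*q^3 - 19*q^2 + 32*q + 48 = (q + 1)*(q^3 - 3*q^2 - 16*q + 48) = (q + 1)*(q + 4)*(q^2 - 7*q + 12) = (q - 3)*(q + 1)*(q + 4)*(q - 4)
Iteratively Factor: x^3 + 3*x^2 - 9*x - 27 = (x + 3)*(x^2 - 9) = (x + 3)^2*(x - 3)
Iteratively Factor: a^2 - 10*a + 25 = (a - 5)*(a - 5)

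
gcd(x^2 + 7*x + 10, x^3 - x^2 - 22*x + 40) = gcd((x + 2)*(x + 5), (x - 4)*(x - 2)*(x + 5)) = x + 5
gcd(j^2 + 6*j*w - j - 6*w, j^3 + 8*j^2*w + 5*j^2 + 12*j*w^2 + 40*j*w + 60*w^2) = j + 6*w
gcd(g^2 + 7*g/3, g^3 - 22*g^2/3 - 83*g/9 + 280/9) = g + 7/3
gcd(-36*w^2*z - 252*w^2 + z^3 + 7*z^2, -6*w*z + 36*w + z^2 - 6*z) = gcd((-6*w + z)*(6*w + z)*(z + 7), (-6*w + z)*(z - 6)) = -6*w + z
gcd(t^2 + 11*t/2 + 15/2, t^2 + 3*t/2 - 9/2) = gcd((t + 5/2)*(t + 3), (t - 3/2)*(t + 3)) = t + 3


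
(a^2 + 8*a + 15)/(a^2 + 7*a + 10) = (a + 3)/(a + 2)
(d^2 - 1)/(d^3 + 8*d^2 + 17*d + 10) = (d - 1)/(d^2 + 7*d + 10)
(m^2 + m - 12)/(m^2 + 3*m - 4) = (m - 3)/(m - 1)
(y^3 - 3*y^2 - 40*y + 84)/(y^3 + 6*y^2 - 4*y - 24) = (y - 7)/(y + 2)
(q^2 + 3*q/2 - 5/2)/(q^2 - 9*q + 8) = (q + 5/2)/(q - 8)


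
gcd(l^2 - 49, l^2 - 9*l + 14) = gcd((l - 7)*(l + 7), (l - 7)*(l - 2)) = l - 7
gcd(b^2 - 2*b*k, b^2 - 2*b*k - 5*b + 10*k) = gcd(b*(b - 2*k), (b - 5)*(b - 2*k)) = b - 2*k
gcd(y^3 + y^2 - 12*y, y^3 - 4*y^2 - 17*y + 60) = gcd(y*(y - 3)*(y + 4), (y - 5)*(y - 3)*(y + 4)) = y^2 + y - 12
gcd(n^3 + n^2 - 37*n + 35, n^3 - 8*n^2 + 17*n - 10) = n^2 - 6*n + 5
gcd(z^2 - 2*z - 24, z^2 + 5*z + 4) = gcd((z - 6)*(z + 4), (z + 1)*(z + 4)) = z + 4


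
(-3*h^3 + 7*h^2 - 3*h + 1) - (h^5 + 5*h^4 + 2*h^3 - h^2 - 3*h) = -h^5 - 5*h^4 - 5*h^3 + 8*h^2 + 1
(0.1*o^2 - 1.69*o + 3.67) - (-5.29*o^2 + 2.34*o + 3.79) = 5.39*o^2 - 4.03*o - 0.12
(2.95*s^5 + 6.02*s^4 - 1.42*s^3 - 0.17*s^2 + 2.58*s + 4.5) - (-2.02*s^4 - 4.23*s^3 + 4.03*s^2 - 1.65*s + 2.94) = 2.95*s^5 + 8.04*s^4 + 2.81*s^3 - 4.2*s^2 + 4.23*s + 1.56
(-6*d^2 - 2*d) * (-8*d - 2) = 48*d^3 + 28*d^2 + 4*d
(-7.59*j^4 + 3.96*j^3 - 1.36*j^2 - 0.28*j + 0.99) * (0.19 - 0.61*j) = 4.6299*j^5 - 3.8577*j^4 + 1.582*j^3 - 0.0876*j^2 - 0.6571*j + 0.1881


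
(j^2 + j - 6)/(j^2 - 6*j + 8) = (j + 3)/(j - 4)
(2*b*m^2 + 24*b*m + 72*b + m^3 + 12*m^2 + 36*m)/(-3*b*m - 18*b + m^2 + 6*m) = (-2*b*m - 12*b - m^2 - 6*m)/(3*b - m)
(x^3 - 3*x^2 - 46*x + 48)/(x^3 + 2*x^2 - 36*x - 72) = (x^2 - 9*x + 8)/(x^2 - 4*x - 12)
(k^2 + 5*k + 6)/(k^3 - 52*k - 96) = (k + 3)/(k^2 - 2*k - 48)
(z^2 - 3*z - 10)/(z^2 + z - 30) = (z + 2)/(z + 6)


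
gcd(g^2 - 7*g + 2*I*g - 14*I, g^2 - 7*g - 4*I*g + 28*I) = g - 7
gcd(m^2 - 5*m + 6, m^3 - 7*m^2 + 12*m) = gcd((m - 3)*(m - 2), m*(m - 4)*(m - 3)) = m - 3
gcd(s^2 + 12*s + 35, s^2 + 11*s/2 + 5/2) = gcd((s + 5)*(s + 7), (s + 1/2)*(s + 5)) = s + 5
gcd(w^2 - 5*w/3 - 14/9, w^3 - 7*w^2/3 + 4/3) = w + 2/3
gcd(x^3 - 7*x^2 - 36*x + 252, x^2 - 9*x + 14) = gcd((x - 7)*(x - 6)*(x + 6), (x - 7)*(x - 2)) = x - 7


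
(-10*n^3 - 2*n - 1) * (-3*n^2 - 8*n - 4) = 30*n^5 + 80*n^4 + 46*n^3 + 19*n^2 + 16*n + 4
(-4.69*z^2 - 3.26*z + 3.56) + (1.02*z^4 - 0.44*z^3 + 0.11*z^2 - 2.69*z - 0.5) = 1.02*z^4 - 0.44*z^3 - 4.58*z^2 - 5.95*z + 3.06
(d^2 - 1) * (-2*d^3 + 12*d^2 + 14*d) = -2*d^5 + 12*d^4 + 16*d^3 - 12*d^2 - 14*d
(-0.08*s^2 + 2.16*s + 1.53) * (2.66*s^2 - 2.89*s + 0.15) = -0.2128*s^4 + 5.9768*s^3 - 2.1846*s^2 - 4.0977*s + 0.2295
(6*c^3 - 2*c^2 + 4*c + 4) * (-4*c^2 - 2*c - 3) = -24*c^5 - 4*c^4 - 30*c^3 - 18*c^2 - 20*c - 12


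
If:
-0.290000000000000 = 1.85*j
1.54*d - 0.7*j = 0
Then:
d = -0.07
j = -0.16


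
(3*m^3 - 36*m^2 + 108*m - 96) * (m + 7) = 3*m^4 - 15*m^3 - 144*m^2 + 660*m - 672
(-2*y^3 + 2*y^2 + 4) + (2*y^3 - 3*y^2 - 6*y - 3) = -y^2 - 6*y + 1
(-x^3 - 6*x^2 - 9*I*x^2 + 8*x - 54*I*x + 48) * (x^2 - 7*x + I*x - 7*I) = -x^5 + x^4 - 10*I*x^4 + 59*x^3 + 10*I*x^3 - 17*x^2 + 428*I*x^2 - 714*x - 8*I*x - 336*I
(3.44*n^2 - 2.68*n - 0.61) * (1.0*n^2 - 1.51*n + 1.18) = 3.44*n^4 - 7.8744*n^3 + 7.496*n^2 - 2.2413*n - 0.7198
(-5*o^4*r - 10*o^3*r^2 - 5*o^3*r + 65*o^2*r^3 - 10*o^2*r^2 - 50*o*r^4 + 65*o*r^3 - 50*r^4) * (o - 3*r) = -5*o^5*r + 5*o^4*r^2 - 5*o^4*r + 95*o^3*r^3 + 5*o^3*r^2 - 245*o^2*r^4 + 95*o^2*r^3 + 150*o*r^5 - 245*o*r^4 + 150*r^5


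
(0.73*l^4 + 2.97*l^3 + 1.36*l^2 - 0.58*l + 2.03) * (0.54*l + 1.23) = 0.3942*l^5 + 2.5017*l^4 + 4.3875*l^3 + 1.3596*l^2 + 0.3828*l + 2.4969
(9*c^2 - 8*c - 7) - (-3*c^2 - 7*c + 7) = 12*c^2 - c - 14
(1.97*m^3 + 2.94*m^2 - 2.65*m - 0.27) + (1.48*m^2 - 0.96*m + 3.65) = 1.97*m^3 + 4.42*m^2 - 3.61*m + 3.38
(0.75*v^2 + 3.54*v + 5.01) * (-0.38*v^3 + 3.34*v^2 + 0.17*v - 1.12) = -0.285*v^5 + 1.1598*v^4 + 10.0473*v^3 + 16.4952*v^2 - 3.1131*v - 5.6112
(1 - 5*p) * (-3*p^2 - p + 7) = 15*p^3 + 2*p^2 - 36*p + 7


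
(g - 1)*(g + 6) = g^2 + 5*g - 6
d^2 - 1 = (d - 1)*(d + 1)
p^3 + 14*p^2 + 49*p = p*(p + 7)^2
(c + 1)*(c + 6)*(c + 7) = c^3 + 14*c^2 + 55*c + 42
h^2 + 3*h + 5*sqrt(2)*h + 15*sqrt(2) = (h + 3)*(h + 5*sqrt(2))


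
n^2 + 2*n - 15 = (n - 3)*(n + 5)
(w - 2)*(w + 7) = w^2 + 5*w - 14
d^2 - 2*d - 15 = (d - 5)*(d + 3)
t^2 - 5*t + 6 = (t - 3)*(t - 2)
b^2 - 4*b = b*(b - 4)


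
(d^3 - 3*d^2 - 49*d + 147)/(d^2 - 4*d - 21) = (d^2 + 4*d - 21)/(d + 3)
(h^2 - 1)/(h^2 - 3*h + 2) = (h + 1)/(h - 2)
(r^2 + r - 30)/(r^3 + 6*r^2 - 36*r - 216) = (r - 5)/(r^2 - 36)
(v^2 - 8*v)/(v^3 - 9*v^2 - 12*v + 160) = v/(v^2 - v - 20)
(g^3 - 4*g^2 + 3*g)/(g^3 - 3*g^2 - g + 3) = g/(g + 1)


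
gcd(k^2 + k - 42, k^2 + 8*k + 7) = k + 7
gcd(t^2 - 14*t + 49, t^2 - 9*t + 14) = t - 7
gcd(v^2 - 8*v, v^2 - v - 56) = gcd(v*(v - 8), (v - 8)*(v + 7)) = v - 8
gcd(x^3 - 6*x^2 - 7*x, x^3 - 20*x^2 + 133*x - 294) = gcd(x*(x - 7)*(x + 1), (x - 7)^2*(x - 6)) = x - 7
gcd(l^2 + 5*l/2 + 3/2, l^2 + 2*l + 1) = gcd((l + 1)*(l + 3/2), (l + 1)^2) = l + 1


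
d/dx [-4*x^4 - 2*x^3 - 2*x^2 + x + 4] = -16*x^3 - 6*x^2 - 4*x + 1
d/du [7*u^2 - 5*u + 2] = 14*u - 5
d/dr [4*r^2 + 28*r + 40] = 8*r + 28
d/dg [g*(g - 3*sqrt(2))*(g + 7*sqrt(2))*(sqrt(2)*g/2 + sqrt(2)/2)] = 2*sqrt(2)*g^3 + 3*sqrt(2)*g^2/2 + 12*g^2 - 42*sqrt(2)*g + 8*g - 21*sqrt(2)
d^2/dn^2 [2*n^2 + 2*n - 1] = 4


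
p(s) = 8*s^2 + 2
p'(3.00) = 48.00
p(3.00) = 74.00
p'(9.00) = 144.00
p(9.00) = 650.00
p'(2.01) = 32.16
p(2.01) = 34.32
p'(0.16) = 2.56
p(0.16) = 2.20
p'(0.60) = 9.60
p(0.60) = 4.88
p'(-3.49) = -55.84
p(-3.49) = 99.44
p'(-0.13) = -2.08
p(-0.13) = 2.14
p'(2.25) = 36.00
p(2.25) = 42.50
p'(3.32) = 53.12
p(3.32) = 90.18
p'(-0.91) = -14.56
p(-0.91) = 8.62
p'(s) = 16*s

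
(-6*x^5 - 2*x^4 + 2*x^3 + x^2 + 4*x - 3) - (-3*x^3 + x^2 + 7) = -6*x^5 - 2*x^4 + 5*x^3 + 4*x - 10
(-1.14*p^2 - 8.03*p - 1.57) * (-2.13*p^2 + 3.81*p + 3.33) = 2.4282*p^4 + 12.7605*p^3 - 31.0464*p^2 - 32.7216*p - 5.2281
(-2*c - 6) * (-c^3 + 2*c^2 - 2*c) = 2*c^4 + 2*c^3 - 8*c^2 + 12*c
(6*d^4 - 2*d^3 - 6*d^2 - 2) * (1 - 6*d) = -36*d^5 + 18*d^4 + 34*d^3 - 6*d^2 + 12*d - 2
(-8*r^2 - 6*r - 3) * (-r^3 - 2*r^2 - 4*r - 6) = 8*r^5 + 22*r^4 + 47*r^3 + 78*r^2 + 48*r + 18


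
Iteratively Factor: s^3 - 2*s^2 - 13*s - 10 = (s - 5)*(s^2 + 3*s + 2) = (s - 5)*(s + 1)*(s + 2)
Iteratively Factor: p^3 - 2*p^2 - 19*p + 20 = (p + 4)*(p^2 - 6*p + 5) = (p - 1)*(p + 4)*(p - 5)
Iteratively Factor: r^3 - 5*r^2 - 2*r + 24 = (r - 3)*(r^2 - 2*r - 8) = (r - 3)*(r + 2)*(r - 4)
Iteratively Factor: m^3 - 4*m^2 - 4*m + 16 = (m + 2)*(m^2 - 6*m + 8) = (m - 2)*(m + 2)*(m - 4)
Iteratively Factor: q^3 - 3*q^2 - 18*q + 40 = (q + 4)*(q^2 - 7*q + 10) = (q - 5)*(q + 4)*(q - 2)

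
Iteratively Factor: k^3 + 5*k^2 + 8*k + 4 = (k + 1)*(k^2 + 4*k + 4) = (k + 1)*(k + 2)*(k + 2)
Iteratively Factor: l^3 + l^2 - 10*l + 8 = (l - 2)*(l^2 + 3*l - 4) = (l - 2)*(l - 1)*(l + 4)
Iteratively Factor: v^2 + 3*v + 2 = (v + 1)*(v + 2)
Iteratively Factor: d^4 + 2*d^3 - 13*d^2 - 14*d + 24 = (d + 4)*(d^3 - 2*d^2 - 5*d + 6) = (d - 3)*(d + 4)*(d^2 + d - 2) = (d - 3)*(d + 2)*(d + 4)*(d - 1)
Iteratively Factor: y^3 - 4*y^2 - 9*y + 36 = (y + 3)*(y^2 - 7*y + 12) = (y - 3)*(y + 3)*(y - 4)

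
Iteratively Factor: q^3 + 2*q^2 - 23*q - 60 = (q - 5)*(q^2 + 7*q + 12) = (q - 5)*(q + 4)*(q + 3)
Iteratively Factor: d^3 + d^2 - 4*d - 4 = (d + 2)*(d^2 - d - 2) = (d + 1)*(d + 2)*(d - 2)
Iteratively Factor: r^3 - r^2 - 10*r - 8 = (r + 2)*(r^2 - 3*r - 4) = (r + 1)*(r + 2)*(r - 4)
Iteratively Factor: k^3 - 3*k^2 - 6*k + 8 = (k - 4)*(k^2 + k - 2) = (k - 4)*(k + 2)*(k - 1)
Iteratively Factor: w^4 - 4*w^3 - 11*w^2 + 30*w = (w + 3)*(w^3 - 7*w^2 + 10*w) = (w - 5)*(w + 3)*(w^2 - 2*w) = w*(w - 5)*(w + 3)*(w - 2)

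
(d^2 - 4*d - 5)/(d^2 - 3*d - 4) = (d - 5)/(d - 4)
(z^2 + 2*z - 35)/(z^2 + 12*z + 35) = (z - 5)/(z + 5)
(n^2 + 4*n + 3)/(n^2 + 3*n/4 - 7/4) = 4*(n^2 + 4*n + 3)/(4*n^2 + 3*n - 7)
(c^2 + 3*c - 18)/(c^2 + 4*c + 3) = (c^2 + 3*c - 18)/(c^2 + 4*c + 3)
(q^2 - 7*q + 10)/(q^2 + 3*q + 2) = (q^2 - 7*q + 10)/(q^2 + 3*q + 2)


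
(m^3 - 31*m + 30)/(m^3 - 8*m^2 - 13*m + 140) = (m^2 + 5*m - 6)/(m^2 - 3*m - 28)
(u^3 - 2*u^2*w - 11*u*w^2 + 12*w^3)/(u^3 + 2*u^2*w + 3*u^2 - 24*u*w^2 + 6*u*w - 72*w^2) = (u^2 + 2*u*w - 3*w^2)/(u^2 + 6*u*w + 3*u + 18*w)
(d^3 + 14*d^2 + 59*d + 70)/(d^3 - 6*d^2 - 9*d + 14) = (d^2 + 12*d + 35)/(d^2 - 8*d + 7)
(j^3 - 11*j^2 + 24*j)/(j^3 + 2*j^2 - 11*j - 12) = j*(j - 8)/(j^2 + 5*j + 4)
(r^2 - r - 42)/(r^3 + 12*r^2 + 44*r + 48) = (r - 7)/(r^2 + 6*r + 8)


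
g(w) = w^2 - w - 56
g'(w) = 2*w - 1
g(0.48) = -56.25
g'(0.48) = -0.04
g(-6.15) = -12.03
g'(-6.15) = -13.30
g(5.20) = -34.16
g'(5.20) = 9.40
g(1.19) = -55.77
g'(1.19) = 1.38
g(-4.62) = -30.04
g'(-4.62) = -10.24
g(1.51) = -55.23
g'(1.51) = 2.02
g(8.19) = 2.89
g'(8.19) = 15.38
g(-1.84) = -50.77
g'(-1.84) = -4.68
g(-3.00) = -44.00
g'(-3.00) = -7.00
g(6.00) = -26.00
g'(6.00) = 11.00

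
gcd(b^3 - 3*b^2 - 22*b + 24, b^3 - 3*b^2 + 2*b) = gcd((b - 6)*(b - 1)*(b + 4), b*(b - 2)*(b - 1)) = b - 1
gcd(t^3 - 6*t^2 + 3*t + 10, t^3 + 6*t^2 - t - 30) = t - 2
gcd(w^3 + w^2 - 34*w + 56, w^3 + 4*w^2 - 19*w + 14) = w^2 + 5*w - 14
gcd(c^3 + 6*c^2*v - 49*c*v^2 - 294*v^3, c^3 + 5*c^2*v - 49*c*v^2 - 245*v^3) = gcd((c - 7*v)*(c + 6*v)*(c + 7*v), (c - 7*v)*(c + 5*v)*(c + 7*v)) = -c^2 + 49*v^2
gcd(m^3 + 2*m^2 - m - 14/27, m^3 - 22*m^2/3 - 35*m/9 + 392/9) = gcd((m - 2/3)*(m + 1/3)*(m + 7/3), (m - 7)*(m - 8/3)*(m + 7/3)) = m + 7/3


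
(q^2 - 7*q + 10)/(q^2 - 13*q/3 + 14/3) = 3*(q - 5)/(3*q - 7)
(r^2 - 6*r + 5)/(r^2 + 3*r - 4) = (r - 5)/(r + 4)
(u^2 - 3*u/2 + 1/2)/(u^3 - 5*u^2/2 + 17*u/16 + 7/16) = 8*(2*u - 1)/(16*u^2 - 24*u - 7)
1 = 1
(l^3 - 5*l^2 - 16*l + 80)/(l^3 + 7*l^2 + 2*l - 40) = (l^2 - 9*l + 20)/(l^2 + 3*l - 10)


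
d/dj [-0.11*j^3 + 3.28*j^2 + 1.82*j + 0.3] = -0.33*j^2 + 6.56*j + 1.82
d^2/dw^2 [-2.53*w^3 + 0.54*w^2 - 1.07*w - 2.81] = 1.08 - 15.18*w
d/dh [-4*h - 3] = -4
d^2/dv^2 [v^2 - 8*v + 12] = 2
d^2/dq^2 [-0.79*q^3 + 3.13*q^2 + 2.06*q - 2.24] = 6.26 - 4.74*q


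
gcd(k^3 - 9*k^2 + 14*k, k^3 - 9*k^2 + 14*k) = k^3 - 9*k^2 + 14*k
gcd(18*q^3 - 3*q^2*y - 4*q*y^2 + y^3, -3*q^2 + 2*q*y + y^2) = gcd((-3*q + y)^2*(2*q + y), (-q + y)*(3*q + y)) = 1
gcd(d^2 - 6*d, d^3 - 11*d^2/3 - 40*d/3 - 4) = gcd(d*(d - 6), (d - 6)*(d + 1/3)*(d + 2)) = d - 6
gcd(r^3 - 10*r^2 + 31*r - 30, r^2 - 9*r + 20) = r - 5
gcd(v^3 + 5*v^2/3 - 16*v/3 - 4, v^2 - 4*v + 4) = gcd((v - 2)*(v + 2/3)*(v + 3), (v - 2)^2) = v - 2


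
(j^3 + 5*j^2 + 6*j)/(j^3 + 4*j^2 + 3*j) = (j + 2)/(j + 1)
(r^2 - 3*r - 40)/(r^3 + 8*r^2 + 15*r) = (r - 8)/(r*(r + 3))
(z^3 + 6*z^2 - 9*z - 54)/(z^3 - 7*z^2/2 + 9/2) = 2*(z^2 + 9*z + 18)/(2*z^2 - z - 3)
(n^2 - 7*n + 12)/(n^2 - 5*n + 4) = (n - 3)/(n - 1)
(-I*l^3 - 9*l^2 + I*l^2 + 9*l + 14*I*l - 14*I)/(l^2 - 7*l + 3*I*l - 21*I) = (-I*l^3 + l^2*(-9 + I) + l*(9 + 14*I) - 14*I)/(l^2 + l*(-7 + 3*I) - 21*I)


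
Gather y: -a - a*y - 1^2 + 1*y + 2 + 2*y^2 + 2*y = -a + 2*y^2 + y*(3 - a) + 1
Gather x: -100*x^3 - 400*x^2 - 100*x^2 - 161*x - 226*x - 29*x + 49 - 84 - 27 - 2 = -100*x^3 - 500*x^2 - 416*x - 64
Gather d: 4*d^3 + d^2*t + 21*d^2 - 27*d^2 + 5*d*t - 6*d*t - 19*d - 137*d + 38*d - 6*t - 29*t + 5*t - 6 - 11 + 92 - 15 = 4*d^3 + d^2*(t - 6) + d*(-t - 118) - 30*t + 60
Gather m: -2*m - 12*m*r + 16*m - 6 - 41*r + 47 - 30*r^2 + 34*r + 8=m*(14 - 12*r) - 30*r^2 - 7*r + 49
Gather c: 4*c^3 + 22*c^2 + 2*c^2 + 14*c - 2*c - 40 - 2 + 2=4*c^3 + 24*c^2 + 12*c - 40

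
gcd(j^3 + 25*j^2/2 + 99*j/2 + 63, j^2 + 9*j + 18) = j^2 + 9*j + 18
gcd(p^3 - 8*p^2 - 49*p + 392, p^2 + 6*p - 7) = p + 7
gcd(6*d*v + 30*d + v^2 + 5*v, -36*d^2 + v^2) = 6*d + v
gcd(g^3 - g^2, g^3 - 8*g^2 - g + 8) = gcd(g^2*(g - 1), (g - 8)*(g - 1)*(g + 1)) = g - 1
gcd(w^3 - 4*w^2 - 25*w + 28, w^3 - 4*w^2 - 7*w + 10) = w - 1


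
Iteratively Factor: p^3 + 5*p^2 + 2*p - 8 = (p - 1)*(p^2 + 6*p + 8) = (p - 1)*(p + 4)*(p + 2)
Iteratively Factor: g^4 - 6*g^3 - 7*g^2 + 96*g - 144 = (g - 3)*(g^3 - 3*g^2 - 16*g + 48) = (g - 4)*(g - 3)*(g^2 + g - 12) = (g - 4)*(g - 3)*(g + 4)*(g - 3)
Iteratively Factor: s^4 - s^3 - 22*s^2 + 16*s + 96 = (s - 4)*(s^3 + 3*s^2 - 10*s - 24) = (s - 4)*(s + 4)*(s^2 - s - 6) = (s - 4)*(s - 3)*(s + 4)*(s + 2)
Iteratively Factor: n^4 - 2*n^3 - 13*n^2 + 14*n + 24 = (n + 1)*(n^3 - 3*n^2 - 10*n + 24) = (n + 1)*(n + 3)*(n^2 - 6*n + 8) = (n - 4)*(n + 1)*(n + 3)*(n - 2)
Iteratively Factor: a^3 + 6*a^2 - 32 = (a + 4)*(a^2 + 2*a - 8) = (a + 4)^2*(a - 2)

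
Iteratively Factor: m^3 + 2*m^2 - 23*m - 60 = (m - 5)*(m^2 + 7*m + 12) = (m - 5)*(m + 4)*(m + 3)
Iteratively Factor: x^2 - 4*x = (x - 4)*(x)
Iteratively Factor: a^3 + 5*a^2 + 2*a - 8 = (a + 2)*(a^2 + 3*a - 4) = (a + 2)*(a + 4)*(a - 1)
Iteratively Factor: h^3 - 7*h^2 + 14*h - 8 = (h - 2)*(h^2 - 5*h + 4) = (h - 4)*(h - 2)*(h - 1)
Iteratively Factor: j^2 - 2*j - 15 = (j + 3)*(j - 5)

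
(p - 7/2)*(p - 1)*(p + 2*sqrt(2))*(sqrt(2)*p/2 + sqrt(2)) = sqrt(2)*p^4/2 - 5*sqrt(2)*p^3/4 + 2*p^3 - 5*p^2 - 11*sqrt(2)*p^2/4 - 11*p + 7*sqrt(2)*p/2 + 14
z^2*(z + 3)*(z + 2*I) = z^4 + 3*z^3 + 2*I*z^3 + 6*I*z^2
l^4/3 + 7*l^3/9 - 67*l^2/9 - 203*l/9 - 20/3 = (l/3 + 1)*(l - 5)*(l + 1/3)*(l + 4)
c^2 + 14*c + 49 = (c + 7)^2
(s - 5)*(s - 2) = s^2 - 7*s + 10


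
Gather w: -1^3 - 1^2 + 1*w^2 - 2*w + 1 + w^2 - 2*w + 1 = 2*w^2 - 4*w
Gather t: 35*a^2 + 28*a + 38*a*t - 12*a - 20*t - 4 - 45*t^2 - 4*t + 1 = 35*a^2 + 16*a - 45*t^2 + t*(38*a - 24) - 3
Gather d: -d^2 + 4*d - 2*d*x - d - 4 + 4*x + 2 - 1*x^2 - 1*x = -d^2 + d*(3 - 2*x) - x^2 + 3*x - 2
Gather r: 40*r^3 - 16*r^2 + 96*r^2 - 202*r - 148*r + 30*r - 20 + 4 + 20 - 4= 40*r^3 + 80*r^2 - 320*r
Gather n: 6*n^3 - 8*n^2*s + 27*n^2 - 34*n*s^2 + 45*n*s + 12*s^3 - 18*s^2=6*n^3 + n^2*(27 - 8*s) + n*(-34*s^2 + 45*s) + 12*s^3 - 18*s^2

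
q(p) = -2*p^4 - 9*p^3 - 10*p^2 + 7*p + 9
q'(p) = -8*p^3 - 27*p^2 - 20*p + 7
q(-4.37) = -190.86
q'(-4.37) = 246.41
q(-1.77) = -4.44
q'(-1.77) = 2.17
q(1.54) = -48.06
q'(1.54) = -117.05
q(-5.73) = -822.24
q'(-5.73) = 740.17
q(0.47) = 9.05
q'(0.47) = -9.19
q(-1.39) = -3.35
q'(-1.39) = 4.12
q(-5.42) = -615.67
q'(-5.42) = 596.00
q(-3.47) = -49.63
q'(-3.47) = 85.55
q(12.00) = -58371.00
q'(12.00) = -17945.00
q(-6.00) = -1041.00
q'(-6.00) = 883.00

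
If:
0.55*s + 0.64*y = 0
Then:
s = -1.16363636363636*y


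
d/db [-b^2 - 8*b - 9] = -2*b - 8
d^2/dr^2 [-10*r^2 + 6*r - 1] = -20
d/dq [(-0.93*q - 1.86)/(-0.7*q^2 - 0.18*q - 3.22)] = (-0.651*q^2 - 2.604*q + 2.6598)/(0.49*q^4 + 0.252*q^3 + 4.5404*q^2 + 1.1592*q + 10.3684)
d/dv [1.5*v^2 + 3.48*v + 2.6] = 3.0*v + 3.48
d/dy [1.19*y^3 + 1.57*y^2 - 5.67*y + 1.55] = 3.57*y^2 + 3.14*y - 5.67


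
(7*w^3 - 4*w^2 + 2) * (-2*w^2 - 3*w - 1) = -14*w^5 - 13*w^4 + 5*w^3 - 6*w - 2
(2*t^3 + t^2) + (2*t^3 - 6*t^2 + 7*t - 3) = 4*t^3 - 5*t^2 + 7*t - 3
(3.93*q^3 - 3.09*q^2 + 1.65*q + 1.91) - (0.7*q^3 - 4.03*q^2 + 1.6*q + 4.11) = 3.23*q^3 + 0.94*q^2 + 0.0499999999999998*q - 2.2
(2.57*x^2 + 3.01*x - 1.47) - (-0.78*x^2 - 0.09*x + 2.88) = 3.35*x^2 + 3.1*x - 4.35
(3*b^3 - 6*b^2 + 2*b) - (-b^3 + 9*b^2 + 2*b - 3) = 4*b^3 - 15*b^2 + 3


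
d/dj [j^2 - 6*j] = 2*j - 6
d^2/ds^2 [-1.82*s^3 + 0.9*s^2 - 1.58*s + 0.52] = 1.8 - 10.92*s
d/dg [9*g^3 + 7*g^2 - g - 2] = 27*g^2 + 14*g - 1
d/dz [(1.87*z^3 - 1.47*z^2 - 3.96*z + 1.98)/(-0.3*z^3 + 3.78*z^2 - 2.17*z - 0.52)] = (-2.22044604925031e-16*z^5 + 6.6276*z^4 - 10.4918*z^3 + 17.0235*z^2 - 13.44*z + 6.3558)/(0.09*z^6 - 2.268*z^5 + 15.5904*z^4 - 16.0932*z^3 + 0.7777*z^2 + 2.2568*z + 0.2704)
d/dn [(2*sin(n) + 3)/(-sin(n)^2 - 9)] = 2*(sin(n)^2 + 3*sin(n) - 9)*cos(n)/(sin(n)^2 + 9)^2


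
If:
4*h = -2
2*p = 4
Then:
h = -1/2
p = 2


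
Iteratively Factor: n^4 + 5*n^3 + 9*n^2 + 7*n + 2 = (n + 1)*(n^3 + 4*n^2 + 5*n + 2) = (n + 1)^2*(n^2 + 3*n + 2) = (n + 1)^3*(n + 2)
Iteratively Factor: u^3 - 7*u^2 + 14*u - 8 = (u - 1)*(u^2 - 6*u + 8) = (u - 4)*(u - 1)*(u - 2)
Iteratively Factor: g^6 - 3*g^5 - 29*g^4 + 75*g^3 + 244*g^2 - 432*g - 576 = (g + 1)*(g^5 - 4*g^4 - 25*g^3 + 100*g^2 + 144*g - 576) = (g - 4)*(g + 1)*(g^4 - 25*g^2 + 144) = (g - 4)*(g + 1)*(g + 3)*(g^3 - 3*g^2 - 16*g + 48) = (g - 4)*(g + 1)*(g + 3)*(g + 4)*(g^2 - 7*g + 12) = (g - 4)^2*(g + 1)*(g + 3)*(g + 4)*(g - 3)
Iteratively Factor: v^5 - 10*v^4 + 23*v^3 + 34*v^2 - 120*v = (v + 2)*(v^4 - 12*v^3 + 47*v^2 - 60*v) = (v - 3)*(v + 2)*(v^3 - 9*v^2 + 20*v) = (v - 4)*(v - 3)*(v + 2)*(v^2 - 5*v) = v*(v - 4)*(v - 3)*(v + 2)*(v - 5)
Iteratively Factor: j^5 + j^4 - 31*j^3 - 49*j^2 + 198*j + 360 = (j + 4)*(j^4 - 3*j^3 - 19*j^2 + 27*j + 90) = (j + 3)*(j + 4)*(j^3 - 6*j^2 - j + 30) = (j - 5)*(j + 3)*(j + 4)*(j^2 - j - 6) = (j - 5)*(j + 2)*(j + 3)*(j + 4)*(j - 3)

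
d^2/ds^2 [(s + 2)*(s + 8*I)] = 2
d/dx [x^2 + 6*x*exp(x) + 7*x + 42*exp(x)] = 6*x*exp(x) + 2*x + 48*exp(x) + 7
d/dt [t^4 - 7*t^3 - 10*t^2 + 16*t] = 4*t^3 - 21*t^2 - 20*t + 16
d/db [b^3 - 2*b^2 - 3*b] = 3*b^2 - 4*b - 3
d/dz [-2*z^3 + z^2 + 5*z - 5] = -6*z^2 + 2*z + 5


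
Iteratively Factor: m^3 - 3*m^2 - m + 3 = (m - 3)*(m^2 - 1) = (m - 3)*(m + 1)*(m - 1)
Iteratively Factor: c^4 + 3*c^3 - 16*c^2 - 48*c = (c)*(c^3 + 3*c^2 - 16*c - 48) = c*(c - 4)*(c^2 + 7*c + 12) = c*(c - 4)*(c + 4)*(c + 3)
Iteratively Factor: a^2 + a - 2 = (a - 1)*(a + 2)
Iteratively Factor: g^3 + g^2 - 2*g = (g + 2)*(g^2 - g) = (g - 1)*(g + 2)*(g)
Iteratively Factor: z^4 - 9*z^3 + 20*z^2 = (z)*(z^3 - 9*z^2 + 20*z) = z^2*(z^2 - 9*z + 20) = z^2*(z - 5)*(z - 4)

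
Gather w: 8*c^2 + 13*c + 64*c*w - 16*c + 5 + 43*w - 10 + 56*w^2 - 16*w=8*c^2 - 3*c + 56*w^2 + w*(64*c + 27) - 5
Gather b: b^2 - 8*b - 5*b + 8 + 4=b^2 - 13*b + 12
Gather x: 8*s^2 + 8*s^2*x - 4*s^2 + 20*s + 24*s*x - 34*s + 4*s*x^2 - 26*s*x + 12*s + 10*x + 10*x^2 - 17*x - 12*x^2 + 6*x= 4*s^2 - 2*s + x^2*(4*s - 2) + x*(8*s^2 - 2*s - 1)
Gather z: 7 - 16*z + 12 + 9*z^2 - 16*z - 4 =9*z^2 - 32*z + 15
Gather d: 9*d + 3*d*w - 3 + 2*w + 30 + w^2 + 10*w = d*(3*w + 9) + w^2 + 12*w + 27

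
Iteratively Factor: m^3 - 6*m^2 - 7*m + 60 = (m - 4)*(m^2 - 2*m - 15) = (m - 4)*(m + 3)*(m - 5)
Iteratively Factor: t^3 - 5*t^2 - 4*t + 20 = (t + 2)*(t^2 - 7*t + 10) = (t - 5)*(t + 2)*(t - 2)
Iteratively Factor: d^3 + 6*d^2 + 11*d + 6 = (d + 3)*(d^2 + 3*d + 2) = (d + 1)*(d + 3)*(d + 2)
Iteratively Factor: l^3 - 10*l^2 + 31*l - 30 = (l - 3)*(l^2 - 7*l + 10) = (l - 3)*(l - 2)*(l - 5)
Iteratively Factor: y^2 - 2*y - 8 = (y + 2)*(y - 4)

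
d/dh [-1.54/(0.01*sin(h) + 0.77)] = 0.0154*cos(h)/(0.01*sin(h) + 0.77)^2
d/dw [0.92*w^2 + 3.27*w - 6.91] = 1.84*w + 3.27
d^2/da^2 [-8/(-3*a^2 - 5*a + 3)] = 16*(-9*a^2 - 15*a + (6*a + 5)^2 + 9)/(3*a^2 + 5*a - 3)^3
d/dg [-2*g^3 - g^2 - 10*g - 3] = -6*g^2 - 2*g - 10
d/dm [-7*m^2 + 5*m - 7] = 5 - 14*m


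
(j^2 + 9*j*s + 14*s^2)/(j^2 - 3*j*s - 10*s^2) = (-j - 7*s)/(-j + 5*s)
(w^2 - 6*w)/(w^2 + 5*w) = (w - 6)/(w + 5)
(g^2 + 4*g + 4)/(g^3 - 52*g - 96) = (g + 2)/(g^2 - 2*g - 48)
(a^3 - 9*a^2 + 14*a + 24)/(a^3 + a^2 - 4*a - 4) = (a^2 - 10*a + 24)/(a^2 - 4)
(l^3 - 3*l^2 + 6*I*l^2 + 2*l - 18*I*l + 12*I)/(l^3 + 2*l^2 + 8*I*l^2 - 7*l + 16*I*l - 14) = (l^3 + l^2*(-3 + 6*I) + l*(2 - 18*I) + 12*I)/(l^3 + l^2*(2 + 8*I) + l*(-7 + 16*I) - 14)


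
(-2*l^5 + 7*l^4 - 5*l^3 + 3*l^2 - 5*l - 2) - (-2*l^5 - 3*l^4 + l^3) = 10*l^4 - 6*l^3 + 3*l^2 - 5*l - 2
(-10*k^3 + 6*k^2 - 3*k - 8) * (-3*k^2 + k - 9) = 30*k^5 - 28*k^4 + 105*k^3 - 33*k^2 + 19*k + 72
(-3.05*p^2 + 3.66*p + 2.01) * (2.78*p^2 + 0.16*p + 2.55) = -8.479*p^4 + 9.6868*p^3 - 1.6041*p^2 + 9.6546*p + 5.1255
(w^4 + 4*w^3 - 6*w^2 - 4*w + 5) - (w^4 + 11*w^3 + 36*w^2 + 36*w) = -7*w^3 - 42*w^2 - 40*w + 5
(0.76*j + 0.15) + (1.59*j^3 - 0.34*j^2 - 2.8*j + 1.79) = 1.59*j^3 - 0.34*j^2 - 2.04*j + 1.94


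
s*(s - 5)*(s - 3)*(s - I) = s^4 - 8*s^3 - I*s^3 + 15*s^2 + 8*I*s^2 - 15*I*s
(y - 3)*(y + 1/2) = y^2 - 5*y/2 - 3/2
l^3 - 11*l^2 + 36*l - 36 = (l - 6)*(l - 3)*(l - 2)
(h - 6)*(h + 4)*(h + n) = h^3 + h^2*n - 2*h^2 - 2*h*n - 24*h - 24*n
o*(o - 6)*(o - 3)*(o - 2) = o^4 - 11*o^3 + 36*o^2 - 36*o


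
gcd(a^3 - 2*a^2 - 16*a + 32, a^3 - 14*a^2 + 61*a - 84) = a - 4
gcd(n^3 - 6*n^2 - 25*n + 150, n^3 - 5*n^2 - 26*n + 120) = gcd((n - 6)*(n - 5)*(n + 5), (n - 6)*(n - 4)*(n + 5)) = n^2 - n - 30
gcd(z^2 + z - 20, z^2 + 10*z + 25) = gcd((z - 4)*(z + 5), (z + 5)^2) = z + 5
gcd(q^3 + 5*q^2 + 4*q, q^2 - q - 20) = q + 4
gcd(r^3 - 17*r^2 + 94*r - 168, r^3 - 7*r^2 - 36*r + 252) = r^2 - 13*r + 42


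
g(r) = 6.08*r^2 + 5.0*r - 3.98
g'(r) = 12.16*r + 5.0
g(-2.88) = 32.05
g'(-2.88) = -30.02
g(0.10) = -3.42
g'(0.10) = 6.22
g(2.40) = 43.04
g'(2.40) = 34.18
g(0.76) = 3.33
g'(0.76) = 14.24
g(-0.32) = -4.96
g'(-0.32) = 1.11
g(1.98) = 29.76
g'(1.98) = 29.08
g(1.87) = 26.63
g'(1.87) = 27.74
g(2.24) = 37.73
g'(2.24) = 32.24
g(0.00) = -3.98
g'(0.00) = 5.00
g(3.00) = 65.74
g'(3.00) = 41.48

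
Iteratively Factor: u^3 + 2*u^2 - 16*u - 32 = (u - 4)*(u^2 + 6*u + 8) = (u - 4)*(u + 4)*(u + 2)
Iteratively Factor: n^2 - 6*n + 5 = (n - 5)*(n - 1)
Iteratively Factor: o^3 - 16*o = (o)*(o^2 - 16) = o*(o + 4)*(o - 4)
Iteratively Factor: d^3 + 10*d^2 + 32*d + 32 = (d + 2)*(d^2 + 8*d + 16) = (d + 2)*(d + 4)*(d + 4)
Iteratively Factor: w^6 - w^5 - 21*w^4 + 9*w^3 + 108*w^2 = (w - 4)*(w^5 + 3*w^4 - 9*w^3 - 27*w^2) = w*(w - 4)*(w^4 + 3*w^3 - 9*w^2 - 27*w) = w*(w - 4)*(w - 3)*(w^3 + 6*w^2 + 9*w) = w*(w - 4)*(w - 3)*(w + 3)*(w^2 + 3*w) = w*(w - 4)*(w - 3)*(w + 3)^2*(w)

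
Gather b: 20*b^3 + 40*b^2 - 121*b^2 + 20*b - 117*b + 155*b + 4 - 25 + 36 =20*b^3 - 81*b^2 + 58*b + 15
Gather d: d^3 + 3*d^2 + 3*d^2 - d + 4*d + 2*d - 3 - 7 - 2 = d^3 + 6*d^2 + 5*d - 12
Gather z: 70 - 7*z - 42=28 - 7*z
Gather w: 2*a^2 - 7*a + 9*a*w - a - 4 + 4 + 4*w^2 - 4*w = 2*a^2 - 8*a + 4*w^2 + w*(9*a - 4)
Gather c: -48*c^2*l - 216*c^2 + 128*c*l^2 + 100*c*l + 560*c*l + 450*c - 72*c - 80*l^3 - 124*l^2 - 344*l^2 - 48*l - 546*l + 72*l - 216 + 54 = c^2*(-48*l - 216) + c*(128*l^2 + 660*l + 378) - 80*l^3 - 468*l^2 - 522*l - 162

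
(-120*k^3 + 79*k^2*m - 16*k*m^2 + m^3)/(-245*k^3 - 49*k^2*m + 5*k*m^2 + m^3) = (120*k^3 - 79*k^2*m + 16*k*m^2 - m^3)/(245*k^3 + 49*k^2*m - 5*k*m^2 - m^3)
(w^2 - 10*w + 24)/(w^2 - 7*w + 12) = (w - 6)/(w - 3)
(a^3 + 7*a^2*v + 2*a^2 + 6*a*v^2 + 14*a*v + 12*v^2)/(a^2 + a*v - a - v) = (a^2 + 6*a*v + 2*a + 12*v)/(a - 1)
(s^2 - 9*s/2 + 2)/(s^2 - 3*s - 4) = (s - 1/2)/(s + 1)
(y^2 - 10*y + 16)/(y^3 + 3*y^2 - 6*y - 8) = (y - 8)/(y^2 + 5*y + 4)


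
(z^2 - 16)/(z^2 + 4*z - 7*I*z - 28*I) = (z - 4)/(z - 7*I)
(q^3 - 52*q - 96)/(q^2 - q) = (q^3 - 52*q - 96)/(q*(q - 1))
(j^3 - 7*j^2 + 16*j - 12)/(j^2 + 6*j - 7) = (j^3 - 7*j^2 + 16*j - 12)/(j^2 + 6*j - 7)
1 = 1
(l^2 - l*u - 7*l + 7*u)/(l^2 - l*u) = (l - 7)/l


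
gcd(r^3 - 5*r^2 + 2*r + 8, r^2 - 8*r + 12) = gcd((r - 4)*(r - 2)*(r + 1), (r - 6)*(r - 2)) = r - 2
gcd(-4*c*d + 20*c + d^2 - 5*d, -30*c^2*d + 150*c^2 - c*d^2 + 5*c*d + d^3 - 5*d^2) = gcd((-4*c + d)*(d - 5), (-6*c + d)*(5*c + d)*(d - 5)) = d - 5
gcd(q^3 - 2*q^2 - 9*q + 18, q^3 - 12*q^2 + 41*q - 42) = q^2 - 5*q + 6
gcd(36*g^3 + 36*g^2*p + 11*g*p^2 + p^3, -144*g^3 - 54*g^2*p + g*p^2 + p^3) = 18*g^2 + 9*g*p + p^2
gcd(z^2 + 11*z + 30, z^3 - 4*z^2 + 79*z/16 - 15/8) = 1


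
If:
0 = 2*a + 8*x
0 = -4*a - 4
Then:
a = -1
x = 1/4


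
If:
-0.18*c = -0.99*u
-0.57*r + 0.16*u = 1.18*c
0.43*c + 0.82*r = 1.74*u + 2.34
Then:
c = -1.52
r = 3.06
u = -0.28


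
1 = 1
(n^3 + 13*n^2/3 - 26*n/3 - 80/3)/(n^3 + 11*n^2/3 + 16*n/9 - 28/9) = 3*(3*n^2 + 7*n - 40)/(9*n^2 + 15*n - 14)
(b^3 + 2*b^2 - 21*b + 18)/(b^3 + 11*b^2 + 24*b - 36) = (b - 3)/(b + 6)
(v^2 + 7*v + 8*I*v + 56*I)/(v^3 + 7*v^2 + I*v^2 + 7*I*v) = (v + 8*I)/(v*(v + I))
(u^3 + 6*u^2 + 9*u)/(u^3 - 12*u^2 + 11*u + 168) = u*(u + 3)/(u^2 - 15*u + 56)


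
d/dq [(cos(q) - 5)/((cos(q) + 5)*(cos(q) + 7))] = (cos(q)^2 - 10*cos(q) - 95)*sin(q)/((cos(q) + 5)^2*(cos(q) + 7)^2)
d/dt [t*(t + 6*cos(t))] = -6*t*sin(t) + 2*t + 6*cos(t)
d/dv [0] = 0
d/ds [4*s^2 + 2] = 8*s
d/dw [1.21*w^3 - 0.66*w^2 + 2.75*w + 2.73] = 3.63*w^2 - 1.32*w + 2.75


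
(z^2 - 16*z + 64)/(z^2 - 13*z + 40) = (z - 8)/(z - 5)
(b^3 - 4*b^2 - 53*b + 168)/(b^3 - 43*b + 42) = (b^2 - 11*b + 24)/(b^2 - 7*b + 6)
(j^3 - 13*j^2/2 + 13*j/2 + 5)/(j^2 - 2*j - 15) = (j^2 - 3*j/2 - 1)/(j + 3)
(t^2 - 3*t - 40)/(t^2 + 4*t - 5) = (t - 8)/(t - 1)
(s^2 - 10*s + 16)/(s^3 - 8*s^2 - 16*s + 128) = (s - 2)/(s^2 - 16)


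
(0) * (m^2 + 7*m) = 0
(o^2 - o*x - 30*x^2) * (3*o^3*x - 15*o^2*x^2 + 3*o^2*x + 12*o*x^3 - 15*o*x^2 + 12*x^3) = 3*o^5*x - 18*o^4*x^2 + 3*o^4*x - 63*o^3*x^3 - 18*o^3*x^2 + 438*o^2*x^4 - 63*o^2*x^3 - 360*o*x^5 + 438*o*x^4 - 360*x^5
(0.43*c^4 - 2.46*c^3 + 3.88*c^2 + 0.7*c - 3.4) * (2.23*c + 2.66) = 0.9589*c^5 - 4.342*c^4 + 2.1088*c^3 + 11.8818*c^2 - 5.72*c - 9.044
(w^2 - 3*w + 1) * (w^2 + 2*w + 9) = w^4 - w^3 + 4*w^2 - 25*w + 9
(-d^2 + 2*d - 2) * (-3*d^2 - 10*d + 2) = 3*d^4 + 4*d^3 - 16*d^2 + 24*d - 4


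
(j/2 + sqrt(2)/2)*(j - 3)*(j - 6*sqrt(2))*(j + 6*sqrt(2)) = j^4/2 - 3*j^3/2 + sqrt(2)*j^3/2 - 36*j^2 - 3*sqrt(2)*j^2/2 - 36*sqrt(2)*j + 108*j + 108*sqrt(2)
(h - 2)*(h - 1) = h^2 - 3*h + 2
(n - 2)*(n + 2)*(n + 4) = n^3 + 4*n^2 - 4*n - 16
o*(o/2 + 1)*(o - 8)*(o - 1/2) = o^4/2 - 13*o^3/4 - 13*o^2/2 + 4*o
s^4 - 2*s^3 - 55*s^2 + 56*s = s*(s - 8)*(s - 1)*(s + 7)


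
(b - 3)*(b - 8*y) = b^2 - 8*b*y - 3*b + 24*y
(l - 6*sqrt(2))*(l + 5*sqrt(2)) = l^2 - sqrt(2)*l - 60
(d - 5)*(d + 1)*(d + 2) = d^3 - 2*d^2 - 13*d - 10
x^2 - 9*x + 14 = (x - 7)*(x - 2)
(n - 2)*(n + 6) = n^2 + 4*n - 12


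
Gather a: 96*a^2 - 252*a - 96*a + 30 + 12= 96*a^2 - 348*a + 42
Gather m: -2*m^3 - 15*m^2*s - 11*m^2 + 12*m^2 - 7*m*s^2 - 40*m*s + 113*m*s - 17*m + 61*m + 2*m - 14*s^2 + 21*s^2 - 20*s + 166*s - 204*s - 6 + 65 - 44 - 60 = -2*m^3 + m^2*(1 - 15*s) + m*(-7*s^2 + 73*s + 46) + 7*s^2 - 58*s - 45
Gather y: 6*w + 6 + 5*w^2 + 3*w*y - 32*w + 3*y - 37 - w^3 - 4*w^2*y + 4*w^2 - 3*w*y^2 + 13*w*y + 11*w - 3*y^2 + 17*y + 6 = -w^3 + 9*w^2 - 15*w + y^2*(-3*w - 3) + y*(-4*w^2 + 16*w + 20) - 25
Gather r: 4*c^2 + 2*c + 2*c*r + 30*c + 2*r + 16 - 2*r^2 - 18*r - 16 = 4*c^2 + 32*c - 2*r^2 + r*(2*c - 16)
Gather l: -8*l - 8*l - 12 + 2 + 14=4 - 16*l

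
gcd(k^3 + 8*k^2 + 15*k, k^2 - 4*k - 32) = 1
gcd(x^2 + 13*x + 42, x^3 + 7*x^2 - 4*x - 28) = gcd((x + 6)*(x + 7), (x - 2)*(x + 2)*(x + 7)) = x + 7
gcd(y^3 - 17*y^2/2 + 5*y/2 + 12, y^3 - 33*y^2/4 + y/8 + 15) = y^2 - 19*y/2 + 12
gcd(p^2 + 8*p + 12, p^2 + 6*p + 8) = p + 2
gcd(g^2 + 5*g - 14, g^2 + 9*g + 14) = g + 7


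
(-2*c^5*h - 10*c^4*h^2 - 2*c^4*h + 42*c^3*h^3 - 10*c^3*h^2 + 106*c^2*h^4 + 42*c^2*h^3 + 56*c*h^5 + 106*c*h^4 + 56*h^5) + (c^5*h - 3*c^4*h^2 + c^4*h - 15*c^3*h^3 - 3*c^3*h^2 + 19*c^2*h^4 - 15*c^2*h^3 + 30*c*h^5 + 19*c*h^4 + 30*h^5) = -c^5*h - 13*c^4*h^2 - c^4*h + 27*c^3*h^3 - 13*c^3*h^2 + 125*c^2*h^4 + 27*c^2*h^3 + 86*c*h^5 + 125*c*h^4 + 86*h^5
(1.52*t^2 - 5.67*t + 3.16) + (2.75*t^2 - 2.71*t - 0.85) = 4.27*t^2 - 8.38*t + 2.31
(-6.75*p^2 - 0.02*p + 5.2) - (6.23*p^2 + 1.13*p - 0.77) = -12.98*p^2 - 1.15*p + 5.97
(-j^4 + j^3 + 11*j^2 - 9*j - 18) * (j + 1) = -j^5 + 12*j^3 + 2*j^2 - 27*j - 18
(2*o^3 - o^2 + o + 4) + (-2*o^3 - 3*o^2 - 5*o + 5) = -4*o^2 - 4*o + 9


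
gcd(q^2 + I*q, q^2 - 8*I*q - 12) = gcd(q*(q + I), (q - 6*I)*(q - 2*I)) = 1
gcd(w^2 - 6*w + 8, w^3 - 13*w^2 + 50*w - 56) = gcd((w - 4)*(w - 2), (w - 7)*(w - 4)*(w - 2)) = w^2 - 6*w + 8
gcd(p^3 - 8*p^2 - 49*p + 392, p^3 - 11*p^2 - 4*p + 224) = p^2 - 15*p + 56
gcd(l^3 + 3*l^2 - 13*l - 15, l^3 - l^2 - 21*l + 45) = l^2 + 2*l - 15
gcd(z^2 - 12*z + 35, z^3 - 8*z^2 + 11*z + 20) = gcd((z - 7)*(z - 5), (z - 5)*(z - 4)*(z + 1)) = z - 5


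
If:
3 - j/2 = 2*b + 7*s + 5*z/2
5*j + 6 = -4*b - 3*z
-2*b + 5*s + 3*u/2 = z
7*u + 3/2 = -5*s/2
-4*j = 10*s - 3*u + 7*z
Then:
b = 643/1868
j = -798/467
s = 439/1401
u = -457/1401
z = 545/1401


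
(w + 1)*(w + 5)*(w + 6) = w^3 + 12*w^2 + 41*w + 30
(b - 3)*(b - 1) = b^2 - 4*b + 3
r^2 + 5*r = r*(r + 5)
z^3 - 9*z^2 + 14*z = z*(z - 7)*(z - 2)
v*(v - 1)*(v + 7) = v^3 + 6*v^2 - 7*v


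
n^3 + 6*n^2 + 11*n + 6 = (n + 1)*(n + 2)*(n + 3)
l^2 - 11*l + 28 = (l - 7)*(l - 4)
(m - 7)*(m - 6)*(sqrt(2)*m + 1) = sqrt(2)*m^3 - 13*sqrt(2)*m^2 + m^2 - 13*m + 42*sqrt(2)*m + 42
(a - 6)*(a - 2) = a^2 - 8*a + 12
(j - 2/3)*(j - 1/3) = j^2 - j + 2/9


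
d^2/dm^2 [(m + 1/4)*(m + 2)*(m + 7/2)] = 6*m + 23/2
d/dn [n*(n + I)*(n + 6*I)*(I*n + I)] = 4*I*n^3 + n^2*(-21 + 3*I) + n*(-14 - 12*I) - 6*I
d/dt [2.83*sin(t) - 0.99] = 2.83*cos(t)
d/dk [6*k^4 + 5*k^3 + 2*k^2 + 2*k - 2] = 24*k^3 + 15*k^2 + 4*k + 2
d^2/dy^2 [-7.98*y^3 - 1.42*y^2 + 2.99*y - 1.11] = -47.88*y - 2.84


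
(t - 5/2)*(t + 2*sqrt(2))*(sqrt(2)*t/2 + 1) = sqrt(2)*t^3/2 - 5*sqrt(2)*t^2/4 + 3*t^2 - 15*t/2 + 2*sqrt(2)*t - 5*sqrt(2)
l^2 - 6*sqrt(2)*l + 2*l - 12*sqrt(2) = (l + 2)*(l - 6*sqrt(2))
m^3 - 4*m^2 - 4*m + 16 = (m - 4)*(m - 2)*(m + 2)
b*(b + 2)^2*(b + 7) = b^4 + 11*b^3 + 32*b^2 + 28*b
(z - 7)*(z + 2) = z^2 - 5*z - 14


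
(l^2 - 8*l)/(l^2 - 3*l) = (l - 8)/(l - 3)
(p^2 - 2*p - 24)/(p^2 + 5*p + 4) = (p - 6)/(p + 1)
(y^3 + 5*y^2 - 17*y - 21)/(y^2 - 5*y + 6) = (y^2 + 8*y + 7)/(y - 2)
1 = 1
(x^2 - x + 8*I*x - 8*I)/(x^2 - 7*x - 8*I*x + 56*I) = (x^2 - x + 8*I*x - 8*I)/(x^2 - 7*x - 8*I*x + 56*I)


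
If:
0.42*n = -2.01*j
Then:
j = -0.208955223880597*n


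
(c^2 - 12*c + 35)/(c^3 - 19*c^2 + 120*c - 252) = (c - 5)/(c^2 - 12*c + 36)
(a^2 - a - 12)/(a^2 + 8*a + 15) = (a - 4)/(a + 5)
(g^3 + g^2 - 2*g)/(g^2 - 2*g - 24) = g*(-g^2 - g + 2)/(-g^2 + 2*g + 24)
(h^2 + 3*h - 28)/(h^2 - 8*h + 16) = (h + 7)/(h - 4)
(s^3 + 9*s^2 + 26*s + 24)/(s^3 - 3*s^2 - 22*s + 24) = (s^2 + 5*s + 6)/(s^2 - 7*s + 6)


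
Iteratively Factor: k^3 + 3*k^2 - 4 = (k - 1)*(k^2 + 4*k + 4) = (k - 1)*(k + 2)*(k + 2)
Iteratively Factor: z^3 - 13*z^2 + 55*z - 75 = (z - 5)*(z^2 - 8*z + 15) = (z - 5)*(z - 3)*(z - 5)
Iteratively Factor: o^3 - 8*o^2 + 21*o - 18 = (o - 3)*(o^2 - 5*o + 6) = (o - 3)^2*(o - 2)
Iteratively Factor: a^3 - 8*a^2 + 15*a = (a)*(a^2 - 8*a + 15) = a*(a - 5)*(a - 3)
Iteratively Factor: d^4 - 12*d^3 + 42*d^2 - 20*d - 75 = (d - 5)*(d^3 - 7*d^2 + 7*d + 15) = (d - 5)*(d + 1)*(d^2 - 8*d + 15) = (d - 5)*(d - 3)*(d + 1)*(d - 5)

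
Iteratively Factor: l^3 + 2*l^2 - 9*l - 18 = (l + 2)*(l^2 - 9) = (l - 3)*(l + 2)*(l + 3)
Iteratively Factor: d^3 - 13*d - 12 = (d + 1)*(d^2 - d - 12) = (d + 1)*(d + 3)*(d - 4)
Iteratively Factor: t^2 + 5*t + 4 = (t + 1)*(t + 4)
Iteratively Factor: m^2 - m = (m - 1)*(m)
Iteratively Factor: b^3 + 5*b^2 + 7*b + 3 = (b + 3)*(b^2 + 2*b + 1) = (b + 1)*(b + 3)*(b + 1)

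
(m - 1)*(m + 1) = m^2 - 1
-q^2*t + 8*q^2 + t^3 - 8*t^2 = (-q + t)*(q + t)*(t - 8)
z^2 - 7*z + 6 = (z - 6)*(z - 1)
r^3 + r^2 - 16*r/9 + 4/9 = (r - 2/3)*(r - 1/3)*(r + 2)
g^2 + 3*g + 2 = (g + 1)*(g + 2)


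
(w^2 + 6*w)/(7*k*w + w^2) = (w + 6)/(7*k + w)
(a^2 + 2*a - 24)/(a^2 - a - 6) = (-a^2 - 2*a + 24)/(-a^2 + a + 6)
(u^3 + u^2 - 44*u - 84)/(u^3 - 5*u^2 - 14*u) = (u + 6)/u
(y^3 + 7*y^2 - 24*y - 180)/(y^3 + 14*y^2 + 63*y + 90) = (y^2 + y - 30)/(y^2 + 8*y + 15)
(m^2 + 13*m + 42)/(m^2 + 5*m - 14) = (m + 6)/(m - 2)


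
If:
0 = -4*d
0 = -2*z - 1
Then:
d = 0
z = -1/2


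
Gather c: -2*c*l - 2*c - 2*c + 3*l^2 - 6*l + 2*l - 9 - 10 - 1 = c*(-2*l - 4) + 3*l^2 - 4*l - 20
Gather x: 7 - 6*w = 7 - 6*w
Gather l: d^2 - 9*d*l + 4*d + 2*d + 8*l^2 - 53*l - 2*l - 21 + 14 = d^2 + 6*d + 8*l^2 + l*(-9*d - 55) - 7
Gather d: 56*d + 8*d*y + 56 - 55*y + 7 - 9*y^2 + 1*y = d*(8*y + 56) - 9*y^2 - 54*y + 63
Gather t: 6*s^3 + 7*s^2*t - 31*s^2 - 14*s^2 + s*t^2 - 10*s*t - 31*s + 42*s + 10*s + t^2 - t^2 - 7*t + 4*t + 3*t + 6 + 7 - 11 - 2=6*s^3 - 45*s^2 + s*t^2 + 21*s + t*(7*s^2 - 10*s)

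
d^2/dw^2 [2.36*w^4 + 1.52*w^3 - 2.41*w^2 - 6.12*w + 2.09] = 28.32*w^2 + 9.12*w - 4.82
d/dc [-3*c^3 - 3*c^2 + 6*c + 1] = -9*c^2 - 6*c + 6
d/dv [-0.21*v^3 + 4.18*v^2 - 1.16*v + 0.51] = -0.63*v^2 + 8.36*v - 1.16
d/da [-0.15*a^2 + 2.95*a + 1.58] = 2.95 - 0.3*a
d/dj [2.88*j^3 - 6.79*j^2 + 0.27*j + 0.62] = 8.64*j^2 - 13.58*j + 0.27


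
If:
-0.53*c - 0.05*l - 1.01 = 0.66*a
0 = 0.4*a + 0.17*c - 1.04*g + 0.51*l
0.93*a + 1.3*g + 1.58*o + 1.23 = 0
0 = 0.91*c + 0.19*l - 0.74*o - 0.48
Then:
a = -0.756900161086102*o - 1.76970317415453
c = 1.04918985869922*o + 0.109072065923511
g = 0.319864578433624 - 0.673909884761481*o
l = 2.00391800005055 - 1.13033037587523*o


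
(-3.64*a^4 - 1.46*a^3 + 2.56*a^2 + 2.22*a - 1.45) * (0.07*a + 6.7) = -0.2548*a^5 - 24.4902*a^4 - 9.6028*a^3 + 17.3074*a^2 + 14.7725*a - 9.715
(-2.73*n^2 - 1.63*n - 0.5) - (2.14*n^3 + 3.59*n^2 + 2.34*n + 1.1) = -2.14*n^3 - 6.32*n^2 - 3.97*n - 1.6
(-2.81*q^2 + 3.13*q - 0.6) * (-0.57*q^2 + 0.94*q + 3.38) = 1.6017*q^4 - 4.4255*q^3 - 6.2136*q^2 + 10.0154*q - 2.028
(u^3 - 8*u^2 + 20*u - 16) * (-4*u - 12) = -4*u^4 + 20*u^3 + 16*u^2 - 176*u + 192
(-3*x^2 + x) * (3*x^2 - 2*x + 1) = -9*x^4 + 9*x^3 - 5*x^2 + x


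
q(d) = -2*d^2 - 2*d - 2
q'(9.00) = -38.00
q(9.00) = -182.00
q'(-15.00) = 58.00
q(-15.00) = -422.00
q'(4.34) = -19.36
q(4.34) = -48.35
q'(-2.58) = 8.32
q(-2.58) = -10.15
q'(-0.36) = -0.56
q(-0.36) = -1.54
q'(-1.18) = 2.72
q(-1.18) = -2.42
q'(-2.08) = 6.32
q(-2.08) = -6.49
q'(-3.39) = 11.56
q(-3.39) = -18.20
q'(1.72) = -8.88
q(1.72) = -11.36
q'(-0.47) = -0.12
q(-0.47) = -1.50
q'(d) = -4*d - 2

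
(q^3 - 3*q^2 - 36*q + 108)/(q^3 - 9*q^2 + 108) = (q^2 + 3*q - 18)/(q^2 - 3*q - 18)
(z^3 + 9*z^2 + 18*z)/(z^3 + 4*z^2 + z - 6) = z*(z + 6)/(z^2 + z - 2)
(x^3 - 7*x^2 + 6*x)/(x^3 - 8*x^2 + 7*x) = (x - 6)/(x - 7)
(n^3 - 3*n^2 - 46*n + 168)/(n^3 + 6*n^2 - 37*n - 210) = (n - 4)/(n + 5)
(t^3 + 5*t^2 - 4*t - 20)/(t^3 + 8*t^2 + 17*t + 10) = (t - 2)/(t + 1)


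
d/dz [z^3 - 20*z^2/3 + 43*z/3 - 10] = 3*z^2 - 40*z/3 + 43/3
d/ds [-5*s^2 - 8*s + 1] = -10*s - 8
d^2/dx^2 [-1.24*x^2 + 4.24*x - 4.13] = -2.48000000000000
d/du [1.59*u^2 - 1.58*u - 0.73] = 3.18*u - 1.58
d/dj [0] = 0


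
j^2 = j^2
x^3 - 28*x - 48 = (x - 6)*(x + 2)*(x + 4)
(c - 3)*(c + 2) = c^2 - c - 6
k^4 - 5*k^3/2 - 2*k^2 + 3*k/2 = k*(k - 3)*(k - 1/2)*(k + 1)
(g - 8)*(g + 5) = g^2 - 3*g - 40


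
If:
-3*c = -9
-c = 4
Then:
No Solution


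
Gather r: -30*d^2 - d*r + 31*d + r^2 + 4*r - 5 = -30*d^2 + 31*d + r^2 + r*(4 - d) - 5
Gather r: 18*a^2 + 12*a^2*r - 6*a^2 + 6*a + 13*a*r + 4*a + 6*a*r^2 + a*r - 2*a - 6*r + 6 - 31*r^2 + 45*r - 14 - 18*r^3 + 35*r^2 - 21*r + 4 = 12*a^2 + 8*a - 18*r^3 + r^2*(6*a + 4) + r*(12*a^2 + 14*a + 18) - 4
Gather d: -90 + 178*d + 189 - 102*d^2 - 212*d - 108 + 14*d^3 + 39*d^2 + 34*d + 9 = 14*d^3 - 63*d^2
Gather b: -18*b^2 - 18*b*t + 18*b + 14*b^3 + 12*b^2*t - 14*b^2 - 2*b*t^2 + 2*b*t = 14*b^3 + b^2*(12*t - 32) + b*(-2*t^2 - 16*t + 18)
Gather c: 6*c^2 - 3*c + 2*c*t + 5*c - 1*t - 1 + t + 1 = 6*c^2 + c*(2*t + 2)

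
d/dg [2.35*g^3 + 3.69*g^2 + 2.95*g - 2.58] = 7.05*g^2 + 7.38*g + 2.95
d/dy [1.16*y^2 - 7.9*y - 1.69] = 2.32*y - 7.9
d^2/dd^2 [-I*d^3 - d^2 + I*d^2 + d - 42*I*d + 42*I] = -6*I*d - 2 + 2*I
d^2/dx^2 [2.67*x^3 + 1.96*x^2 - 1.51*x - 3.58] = 16.02*x + 3.92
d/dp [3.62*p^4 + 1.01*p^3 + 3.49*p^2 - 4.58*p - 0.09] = 14.48*p^3 + 3.03*p^2 + 6.98*p - 4.58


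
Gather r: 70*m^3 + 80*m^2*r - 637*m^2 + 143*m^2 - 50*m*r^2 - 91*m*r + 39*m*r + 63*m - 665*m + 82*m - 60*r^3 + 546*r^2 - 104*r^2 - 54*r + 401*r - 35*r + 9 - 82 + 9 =70*m^3 - 494*m^2 - 520*m - 60*r^3 + r^2*(442 - 50*m) + r*(80*m^2 - 52*m + 312) - 64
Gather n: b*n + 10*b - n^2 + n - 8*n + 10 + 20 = 10*b - n^2 + n*(b - 7) + 30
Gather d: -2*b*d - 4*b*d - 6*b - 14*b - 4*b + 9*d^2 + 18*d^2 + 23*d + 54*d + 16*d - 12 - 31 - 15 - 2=-24*b + 27*d^2 + d*(93 - 6*b) - 60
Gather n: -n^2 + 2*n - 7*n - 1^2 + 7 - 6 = -n^2 - 5*n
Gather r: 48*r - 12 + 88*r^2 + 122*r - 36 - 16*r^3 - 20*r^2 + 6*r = -16*r^3 + 68*r^2 + 176*r - 48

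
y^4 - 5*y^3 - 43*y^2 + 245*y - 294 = (y - 7)*(y - 3)*(y - 2)*(y + 7)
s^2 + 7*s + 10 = (s + 2)*(s + 5)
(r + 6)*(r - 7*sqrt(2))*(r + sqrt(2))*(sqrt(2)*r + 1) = sqrt(2)*r^4 - 11*r^3 + 6*sqrt(2)*r^3 - 66*r^2 - 20*sqrt(2)*r^2 - 120*sqrt(2)*r - 14*r - 84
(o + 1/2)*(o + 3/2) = o^2 + 2*o + 3/4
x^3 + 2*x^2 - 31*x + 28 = (x - 4)*(x - 1)*(x + 7)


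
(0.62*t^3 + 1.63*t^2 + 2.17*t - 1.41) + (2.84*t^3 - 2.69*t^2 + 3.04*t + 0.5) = 3.46*t^3 - 1.06*t^2 + 5.21*t - 0.91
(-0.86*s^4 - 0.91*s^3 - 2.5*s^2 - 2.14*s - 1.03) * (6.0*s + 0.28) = -5.16*s^5 - 5.7008*s^4 - 15.2548*s^3 - 13.54*s^2 - 6.7792*s - 0.2884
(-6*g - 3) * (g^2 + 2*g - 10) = -6*g^3 - 15*g^2 + 54*g + 30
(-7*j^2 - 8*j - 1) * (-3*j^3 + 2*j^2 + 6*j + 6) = 21*j^5 + 10*j^4 - 55*j^3 - 92*j^2 - 54*j - 6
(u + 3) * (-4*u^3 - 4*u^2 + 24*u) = -4*u^4 - 16*u^3 + 12*u^2 + 72*u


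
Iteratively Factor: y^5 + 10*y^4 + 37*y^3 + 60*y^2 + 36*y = (y + 2)*(y^4 + 8*y^3 + 21*y^2 + 18*y) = (y + 2)*(y + 3)*(y^3 + 5*y^2 + 6*y) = y*(y + 2)*(y + 3)*(y^2 + 5*y + 6) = y*(y + 2)*(y + 3)^2*(y + 2)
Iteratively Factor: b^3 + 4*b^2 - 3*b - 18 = (b + 3)*(b^2 + b - 6) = (b - 2)*(b + 3)*(b + 3)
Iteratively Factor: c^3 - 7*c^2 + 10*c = (c - 5)*(c^2 - 2*c) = (c - 5)*(c - 2)*(c)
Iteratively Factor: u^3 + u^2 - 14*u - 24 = (u - 4)*(u^2 + 5*u + 6) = (u - 4)*(u + 3)*(u + 2)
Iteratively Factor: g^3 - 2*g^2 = (g)*(g^2 - 2*g) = g*(g - 2)*(g)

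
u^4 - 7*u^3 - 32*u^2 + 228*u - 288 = (u - 8)*(u - 3)*(u - 2)*(u + 6)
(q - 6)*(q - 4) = q^2 - 10*q + 24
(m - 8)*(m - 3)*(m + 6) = m^3 - 5*m^2 - 42*m + 144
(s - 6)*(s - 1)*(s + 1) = s^3 - 6*s^2 - s + 6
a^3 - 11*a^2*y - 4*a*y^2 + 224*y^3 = (a - 8*y)*(a - 7*y)*(a + 4*y)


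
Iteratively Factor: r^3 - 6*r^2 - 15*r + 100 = (r - 5)*(r^2 - r - 20) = (r - 5)*(r + 4)*(r - 5)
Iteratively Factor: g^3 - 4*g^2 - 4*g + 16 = (g - 4)*(g^2 - 4) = (g - 4)*(g + 2)*(g - 2)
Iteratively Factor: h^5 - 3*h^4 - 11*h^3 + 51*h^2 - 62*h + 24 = (h - 1)*(h^4 - 2*h^3 - 13*h^2 + 38*h - 24) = (h - 1)^2*(h^3 - h^2 - 14*h + 24) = (h - 2)*(h - 1)^2*(h^2 + h - 12) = (h - 2)*(h - 1)^2*(h + 4)*(h - 3)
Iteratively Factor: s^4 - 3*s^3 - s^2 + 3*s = (s - 3)*(s^3 - s) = (s - 3)*(s + 1)*(s^2 - s) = (s - 3)*(s - 1)*(s + 1)*(s)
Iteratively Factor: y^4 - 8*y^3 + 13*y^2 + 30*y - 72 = (y - 3)*(y^3 - 5*y^2 - 2*y + 24) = (y - 3)^2*(y^2 - 2*y - 8) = (y - 4)*(y - 3)^2*(y + 2)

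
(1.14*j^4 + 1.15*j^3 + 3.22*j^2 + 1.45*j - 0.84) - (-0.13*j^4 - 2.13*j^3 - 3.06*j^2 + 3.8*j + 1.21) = 1.27*j^4 + 3.28*j^3 + 6.28*j^2 - 2.35*j - 2.05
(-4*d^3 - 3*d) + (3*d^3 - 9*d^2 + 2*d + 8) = -d^3 - 9*d^2 - d + 8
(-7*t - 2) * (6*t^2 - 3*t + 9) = -42*t^3 + 9*t^2 - 57*t - 18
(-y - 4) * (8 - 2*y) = 2*y^2 - 32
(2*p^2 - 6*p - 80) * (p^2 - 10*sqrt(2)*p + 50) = 2*p^4 - 20*sqrt(2)*p^3 - 6*p^3 + 20*p^2 + 60*sqrt(2)*p^2 - 300*p + 800*sqrt(2)*p - 4000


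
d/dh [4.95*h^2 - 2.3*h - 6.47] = 9.9*h - 2.3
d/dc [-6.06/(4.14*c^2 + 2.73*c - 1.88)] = (50.1768*c + 16.5438)/(4.14*c^2 + 2.73*c - 1.88)^2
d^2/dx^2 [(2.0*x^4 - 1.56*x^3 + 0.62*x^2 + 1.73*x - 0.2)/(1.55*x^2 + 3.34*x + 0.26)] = (9.61000000000001*x^6 + 62.124*x^5 + 138.7032*x^4 - 3.86614200000001*x^3 - 10.887984*x^2 - 11.028276*x - 7.22188)/(3.723875*x^6 + 24.07305*x^5 + 53.74749*x^4 + 45.335824*x^3 + 9.015708*x^2 + 0.677352*x + 0.017576)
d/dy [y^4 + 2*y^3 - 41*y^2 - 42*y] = 4*y^3 + 6*y^2 - 82*y - 42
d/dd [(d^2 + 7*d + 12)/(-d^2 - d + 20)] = 2*(3*d^2 + 32*d + 76)/(d^4 + 2*d^3 - 39*d^2 - 40*d + 400)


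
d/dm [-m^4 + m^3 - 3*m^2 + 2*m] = -4*m^3 + 3*m^2 - 6*m + 2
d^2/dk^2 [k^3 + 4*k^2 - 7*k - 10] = 6*k + 8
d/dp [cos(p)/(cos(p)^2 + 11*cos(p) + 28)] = (cos(p)^2 - 28)*sin(p)/((cos(p) + 4)^2*(cos(p) + 7)^2)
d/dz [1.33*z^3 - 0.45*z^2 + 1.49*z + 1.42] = 3.99*z^2 - 0.9*z + 1.49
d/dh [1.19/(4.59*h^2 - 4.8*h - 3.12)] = (5.712 - 10.9242*h)/(-4.59*h^2 + 4.8*h + 3.12)^2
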